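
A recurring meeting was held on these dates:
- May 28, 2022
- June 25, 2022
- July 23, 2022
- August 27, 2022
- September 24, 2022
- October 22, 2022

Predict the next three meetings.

November 26, 2022; December 24, 2022; January 28, 2023

These are Saturdays at 28- or 35-day spacing (28, 28, 35, 28, 28).
The pattern: 4th Saturday of the month.
4th Saturday of November 2022: November 26, 2022.
December 2022 — 4th Saturday is December 24, 2022.
January 2023 — 4th Saturday is January 28, 2023.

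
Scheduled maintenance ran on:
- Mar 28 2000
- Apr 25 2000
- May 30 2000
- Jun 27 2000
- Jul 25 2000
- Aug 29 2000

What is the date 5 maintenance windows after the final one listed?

Jan 30 2001

These are Tuesdays with 28, 35, 28, 28, 35-day gaps.
Each is the final Tuesday of its month — May 30 2000 is past the 28th, so '4th Tuesday' doesn't fit.
September 2000 ends with Tuesday Sep 26 2000.
October 2000 ends with Tuesday Oct 31 2000.
November 2000 ends with Tuesday Nov 28 2000.
December 2000 ends with Tuesday Dec 26 2000.
January 2001 ends with Tuesday Jan 30 2001.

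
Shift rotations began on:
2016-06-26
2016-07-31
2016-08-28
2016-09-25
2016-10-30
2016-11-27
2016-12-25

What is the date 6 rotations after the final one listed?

These are Sundays with 35, 28, 28, 35, 28, 28-day gaps.
Each is the final Sunday of its month — 2016-07-31 is past the 28th, so '4th Sunday' doesn't fit.
Last Sunday of January 2017: 2017-01-29.
February 2017 ends with Sunday 2017-02-26.
March 2017 ends with Sunday 2017-03-26.
April 2017 ends with Sunday 2017-04-30.
May 2017 ends with Sunday 2017-05-28.
June 2017 ends with Sunday 2017-06-25.

2017-06-25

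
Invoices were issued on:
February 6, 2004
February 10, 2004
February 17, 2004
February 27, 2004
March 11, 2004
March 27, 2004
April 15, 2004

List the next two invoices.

The spacing grows by 3 each time: 4, 7, 10, 13, 16, 19 days.
Next gap: 22 days. April 15, 2004 + 22 days = May 7, 2004.
Next gap: 25 days. May 7, 2004 + 25 days = June 1, 2004.

May 7, 2004; June 1, 2004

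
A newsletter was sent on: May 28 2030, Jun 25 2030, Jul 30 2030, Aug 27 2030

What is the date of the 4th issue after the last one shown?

Dec 31 2030

These are Tuesdays with 28, 35, 28-day gaps.
Each is the final Tuesday of its month — Jul 30 2030 is past the 28th, so '4th Tuesday' doesn't fit.
September 2030 ends with Tuesday Sep 24 2030.
Last Tuesday of October 2030: Oct 29 2030.
Last Tuesday of November 2030: Nov 26 2030.
Last Tuesday of December 2030: Dec 31 2030.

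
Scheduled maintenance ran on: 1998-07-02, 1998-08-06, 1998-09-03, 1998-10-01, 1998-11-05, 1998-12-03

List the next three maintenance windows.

1999-01-07, 1999-02-04, 1999-03-04

All dates are Thursdays, 35, 28, 28, 35, 28 days apart.
Specifically, the 1st Thursday of each month.
1st Thursday of January 1999: 1999-01-07.
February 1999 — 1st Thursday is 1999-02-04.
March 1999 — 1st Thursday is 1999-03-04.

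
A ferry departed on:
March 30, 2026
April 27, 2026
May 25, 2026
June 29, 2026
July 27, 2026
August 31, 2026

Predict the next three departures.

All Mondays; the gaps (28, 28, 35, 28, 35) vary with month length.
This is the last Monday of each month.
September 2026 ends with Monday September 28, 2026.
October 2026 ends with Monday October 26, 2026.
Last Monday of November 2026: November 30, 2026.

September 28, 2026; October 26, 2026; November 30, 2026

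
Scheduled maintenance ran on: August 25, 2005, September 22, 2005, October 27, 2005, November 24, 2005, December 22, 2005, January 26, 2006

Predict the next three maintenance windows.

All dates are Thursdays, 28, 35, 28, 28, 35 days apart.
Specifically, the 4th Thursday of each month.
February 2006 — 4th Thursday is February 23, 2006.
4th Thursday of March 2006: March 23, 2006.
4th Thursday of April 2006: April 27, 2006.

February 23, 2006; March 23, 2006; April 27, 2006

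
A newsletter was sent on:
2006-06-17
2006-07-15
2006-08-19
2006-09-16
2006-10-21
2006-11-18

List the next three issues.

These are Saturdays at 28- or 35-day spacing (28, 35, 28, 35, 28).
The pattern: 3rd Saturday of the month.
3rd Saturday of December 2006: 2006-12-16.
January 2007 — 3rd Saturday is 2007-01-20.
3rd Saturday of February 2007: 2007-02-17.

2006-12-16, 2007-01-20, 2007-02-17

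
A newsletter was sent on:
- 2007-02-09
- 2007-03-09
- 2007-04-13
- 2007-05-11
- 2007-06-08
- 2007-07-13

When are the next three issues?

2007-08-10, 2007-09-14, 2007-10-12

These are Fridays at 28- or 35-day spacing (28, 35, 28, 28, 35).
The pattern: 2nd Friday of the month.
August 2007 — 2nd Friday is 2007-08-10.
2nd Friday of September 2007: 2007-09-14.
2nd Friday of October 2007: 2007-10-12.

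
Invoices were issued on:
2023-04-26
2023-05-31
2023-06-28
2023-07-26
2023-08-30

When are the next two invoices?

These are Wednesdays with 35, 28, 28, 35-day gaps.
Each is the final Wednesday of its month — 2023-05-31 is past the 28th, so '4th Wednesday' doesn't fit.
September 2023 ends with Wednesday 2023-09-27.
Last Wednesday of October 2023: 2023-10-25.

2023-09-27, 2023-10-25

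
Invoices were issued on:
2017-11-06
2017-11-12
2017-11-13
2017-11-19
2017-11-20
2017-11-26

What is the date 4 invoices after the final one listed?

2017-12-10

Every event lands on a Monday or Sunday (gaps cycle 6, 1, 6, 1, 6).
So the schedule is: every Monday and Sunday.
Next Monday: 2017-11-27.
The following Sunday is 2017-12-03.
The following Monday is 2017-12-04.
The following Sunday is 2017-12-10.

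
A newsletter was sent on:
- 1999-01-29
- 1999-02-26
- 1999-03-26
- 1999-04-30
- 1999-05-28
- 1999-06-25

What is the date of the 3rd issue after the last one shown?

Every date is a Friday; gaps 28, 28, 35, 28, 28 days.
Each is the last Friday of its month (at least one falls on the 29th or later, ruling out '4th Friday').
Last Friday of July 1999: 1999-07-30.
August 1999 ends with Friday 1999-08-27.
September 1999 ends with Friday 1999-09-24.

1999-09-24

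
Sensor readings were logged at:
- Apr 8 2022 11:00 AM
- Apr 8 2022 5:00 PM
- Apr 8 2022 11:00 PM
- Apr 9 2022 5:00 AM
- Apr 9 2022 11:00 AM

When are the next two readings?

Gaps: 6, 6, 6, 6 hours — each event is 6 hours after the previous one.
Apr 9 2022 11:00 AM + 6 h = Apr 9 2022 5:00 PM.
Apr 9 2022 5:00 PM + 6 h = Apr 9 2022 11:00 PM.

Apr 9 2022 5:00 PM, Apr 9 2022 11:00 PM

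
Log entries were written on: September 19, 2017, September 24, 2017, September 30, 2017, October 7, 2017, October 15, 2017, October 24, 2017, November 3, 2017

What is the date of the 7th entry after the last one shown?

Gaps: 5, 6, 7, 8, 9, 10 days — each gap is 1 larger than the previous one.
Next gap: 11 days. November 3, 2017 + 11 days = November 14, 2017.
Next gap: 12 days. November 14, 2017 + 12 days = November 26, 2017.
Next gap: 13 days. November 26, 2017 + 13 days = December 9, 2017.
Next gap: 14 days. December 9, 2017 + 14 days = December 23, 2017.
Next gap: 15 days. December 23, 2017 + 15 days = January 7, 2018.
Next gap: 16 days. January 7, 2018 + 16 days = January 23, 2018.
Next gap: 17 days. January 23, 2018 + 17 days = February 9, 2018.

February 9, 2018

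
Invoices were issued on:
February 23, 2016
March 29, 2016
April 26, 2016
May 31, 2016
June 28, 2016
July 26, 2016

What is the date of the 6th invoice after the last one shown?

January 31, 2017

These are Tuesdays with 35, 28, 35, 28, 28-day gaps.
Each is the final Tuesday of its month — March 29, 2016 is past the 28th, so '4th Tuesday' doesn't fit.
August 2016 ends with Tuesday August 30, 2016.
Last Tuesday of September 2016: September 27, 2016.
Last Tuesday of October 2016: October 25, 2016.
November 2016 ends with Tuesday November 29, 2016.
Last Tuesday of December 2016: December 27, 2016.
Last Tuesday of January 2017: January 31, 2017.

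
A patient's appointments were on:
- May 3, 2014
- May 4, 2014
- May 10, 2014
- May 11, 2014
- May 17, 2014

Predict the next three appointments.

May 18, 2014; May 24, 2014; May 25, 2014

The gap pattern 1, 6, 1, 6 repeats every 2 events.
These are the Saturdays and Sundays of each week.
The following Sunday is May 18, 2014.
Next Saturday: May 24, 2014.
Next Sunday: May 25, 2014.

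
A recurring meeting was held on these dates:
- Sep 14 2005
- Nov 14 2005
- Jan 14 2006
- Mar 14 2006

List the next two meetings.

Each date is the 14th; the gaps (61, 61, 59) track the month lengths.
The rule is the 14th of every 2 months.
May 2006: May 14 2006.
Next: July 2006 → Jul 14 2006.

May 14 2006, Jul 14 2006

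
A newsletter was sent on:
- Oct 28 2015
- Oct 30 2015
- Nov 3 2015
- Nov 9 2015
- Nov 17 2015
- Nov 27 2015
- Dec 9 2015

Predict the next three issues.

Dec 23 2015, Jan 8 2016, Jan 26 2016

Gaps: 2, 4, 6, 8, 10, 12 days — each gap is 2 larger than the previous one.
Next gap: 14 days. Dec 9 2015 + 14 days = Dec 23 2015.
Next gap: 16 days. Dec 23 2015 + 16 days = Jan 8 2016.
Next gap: 18 days. Jan 8 2016 + 18 days = Jan 26 2016.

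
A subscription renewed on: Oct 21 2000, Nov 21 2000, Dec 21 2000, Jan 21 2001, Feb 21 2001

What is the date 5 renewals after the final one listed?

The day-of-month is always 21 (31, 30, 31, 31 days between events).
So this recurs on the 21st of each month.
March 2001: Mar 21 2001.
April 2001: Apr 21 2001.
Next: May 2001 → May 21 2001.
Next: June 2001 → Jun 21 2001.
July 2001: Jul 21 2001.

Jul 21 2001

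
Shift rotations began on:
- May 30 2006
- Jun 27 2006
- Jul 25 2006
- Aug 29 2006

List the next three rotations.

These are Tuesdays with 28, 28, 35-day gaps.
Each is the final Tuesday of its month — May 30 2006 is past the 28th, so '4th Tuesday' doesn't fit.
Last Tuesday of September 2006: Sep 26 2006.
Last Tuesday of October 2006: Oct 31 2006.
November 2006 ends with Tuesday Nov 28 2006.

Sep 26 2006, Oct 31 2006, Nov 28 2006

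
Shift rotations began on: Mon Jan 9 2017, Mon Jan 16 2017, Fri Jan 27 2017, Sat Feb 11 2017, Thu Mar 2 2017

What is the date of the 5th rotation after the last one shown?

The spacing grows by 4 each time: 7, 11, 15, 19 days.
Next gap: 23 days. Thu Mar 2 2017 + 23 days = Sat Mar 25 2017.
Next gap: 27 days. Sat Mar 25 2017 + 27 days = Fri Apr 21 2017.
Next gap: 31 days. Fri Apr 21 2017 + 31 days = Mon May 22 2017.
Next gap: 35 days. Mon May 22 2017 + 35 days = Mon Jun 26 2017.
Next gap: 39 days. Mon Jun 26 2017 + 39 days = Fri Aug 4 2017.

Fri Aug 4 2017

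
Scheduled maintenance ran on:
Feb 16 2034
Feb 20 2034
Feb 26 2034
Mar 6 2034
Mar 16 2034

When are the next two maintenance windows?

Mar 28 2034, Apr 11 2034

The spacing grows by 2 each time: 4, 6, 8, 10 days.
Next gap: 12 days. Mar 16 2034 + 12 days = Mar 28 2034.
Next gap: 14 days. Mar 28 2034 + 14 days = Apr 11 2034.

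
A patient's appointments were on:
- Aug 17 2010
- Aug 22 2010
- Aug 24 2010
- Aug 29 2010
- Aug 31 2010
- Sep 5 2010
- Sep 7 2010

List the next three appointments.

Sep 12 2010, Sep 14 2010, Sep 19 2010

Every event lands on a Tuesday or Sunday (gaps cycle 5, 2, 5, 2, 5, 2).
So the schedule is: every Tuesday and Sunday.
Next Sunday: Sep 12 2010.
The following Tuesday is Sep 14 2010.
The following Sunday is Sep 19 2010.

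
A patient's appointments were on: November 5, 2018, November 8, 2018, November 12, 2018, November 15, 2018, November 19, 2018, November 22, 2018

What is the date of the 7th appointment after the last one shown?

The gap pattern 3, 4, 3, 4, 3 repeats every 2 events.
These are the Mondays and Thursdays of each week.
Next Monday: November 26, 2018.
The following Thursday is November 29, 2018.
The following Monday is December 3, 2018.
Next Thursday: December 6, 2018.
Next Monday: December 10, 2018.
The following Thursday is December 13, 2018.
The following Monday is December 17, 2018.

December 17, 2018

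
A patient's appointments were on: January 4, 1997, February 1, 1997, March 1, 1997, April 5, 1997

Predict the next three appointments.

All dates are Saturdays, 28, 28, 35 days apart.
Specifically, the 1st Saturday of each month.
1st Saturday of May 1997: May 3, 1997.
June 1997 — 1st Saturday is June 7, 1997.
1st Saturday of July 1997: July 5, 1997.

May 3, 1997; June 7, 1997; July 5, 1997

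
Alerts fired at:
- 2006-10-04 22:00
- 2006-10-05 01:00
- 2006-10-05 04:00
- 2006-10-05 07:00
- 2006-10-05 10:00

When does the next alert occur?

Spacing: 3, 3, 3, 3 h — constant 3 h.
2006-10-05 10:00 + 3 h = 2006-10-05 13:00.

2006-10-05 13:00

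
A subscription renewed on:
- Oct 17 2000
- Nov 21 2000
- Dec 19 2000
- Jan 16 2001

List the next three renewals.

Feb 20 2001, Mar 20 2001, Apr 17 2001

These are Tuesdays at 28- or 35-day spacing (35, 28, 28).
The pattern: 3rd Tuesday of the month.
February 2001 — 3rd Tuesday is Feb 20 2001.
3rd Tuesday of March 2001: Mar 20 2001.
April 2001 — 3rd Tuesday is Apr 17 2001.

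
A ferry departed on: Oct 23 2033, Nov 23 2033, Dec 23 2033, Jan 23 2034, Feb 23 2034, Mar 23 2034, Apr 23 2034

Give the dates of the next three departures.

Each date is the 23rd; the gaps (31, 30, 31, 31, 28, 31) track the month lengths.
The rule is the 23rd of each month.
May 2034: May 23 2034.
June 2034: Jun 23 2034.
July 2034: Jul 23 2034.

May 23 2034, Jun 23 2034, Jul 23 2034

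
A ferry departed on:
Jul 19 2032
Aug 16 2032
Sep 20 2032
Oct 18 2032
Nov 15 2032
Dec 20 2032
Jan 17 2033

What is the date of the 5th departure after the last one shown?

All dates are Mondays, 28, 35, 28, 28, 35, 28 days apart.
Specifically, the 3rd Monday of each month.
February 2033 — 3rd Monday is Feb 21 2033.
3rd Monday of March 2033: Mar 21 2033.
3rd Monday of April 2033: Apr 18 2033.
May 2033 — 3rd Monday is May 16 2033.
3rd Monday of June 2033: Jun 20 2033.

Jun 20 2033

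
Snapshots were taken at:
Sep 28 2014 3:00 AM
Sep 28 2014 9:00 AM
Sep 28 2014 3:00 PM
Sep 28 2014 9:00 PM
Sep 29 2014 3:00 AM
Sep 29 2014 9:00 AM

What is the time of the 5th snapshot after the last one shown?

Sep 30 2014 3:00 PM

The interval is a steady 6 hours (6, 6, 6, 6, 6).
Sep 29 2014 9:00 AM + 6 h = Sep 29 2014 3:00 PM.
Sep 29 2014 3:00 PM + 6 h = Sep 29 2014 9:00 PM.
Sep 29 2014 9:00 PM + 6 h = Sep 30 2014 3:00 AM.
Sep 30 2014 3:00 AM + 6 h = Sep 30 2014 9:00 AM.
Sep 30 2014 9:00 AM + 6 h = Sep 30 2014 3:00 PM.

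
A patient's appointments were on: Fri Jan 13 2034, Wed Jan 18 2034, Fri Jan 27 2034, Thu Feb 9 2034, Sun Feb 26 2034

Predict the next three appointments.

The spacing grows by 4 each time: 5, 9, 13, 17 days.
Next gap: 21 days. Sun Feb 26 2034 + 21 days = Sun Mar 19 2034.
Next gap: 25 days. Sun Mar 19 2034 + 25 days = Thu Apr 13 2034.
Next gap: 29 days. Thu Apr 13 2034 + 29 days = Fri May 12 2034.

Sun Mar 19 2034, Thu Apr 13 2034, Fri May 12 2034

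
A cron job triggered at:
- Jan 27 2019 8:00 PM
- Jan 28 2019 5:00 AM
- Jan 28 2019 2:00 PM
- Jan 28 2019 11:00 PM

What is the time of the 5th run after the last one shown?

Jan 30 2019 8:00 PM

The interval is a steady 9 hours (9, 9, 9).
Jan 28 2019 11:00 PM + 9 h = Jan 29 2019 8:00 AM.
Jan 29 2019 8:00 AM + 9 h = Jan 29 2019 5:00 PM.
Jan 29 2019 5:00 PM + 9 h = Jan 30 2019 2:00 AM.
Jan 30 2019 2:00 AM + 9 h = Jan 30 2019 11:00 AM.
Jan 30 2019 11:00 AM + 9 h = Jan 30 2019 8:00 PM.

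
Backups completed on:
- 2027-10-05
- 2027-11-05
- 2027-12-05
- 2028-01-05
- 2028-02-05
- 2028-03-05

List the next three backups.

2028-04-05, 2028-05-05, 2028-06-05

Gaps: 31, 30, 31, 31, 29 days — not constant. Every event is on the 5th of the month.
Pattern: the 5th of each month.
Next: April 2028 → 2028-04-05.
May 2028: 2028-05-05.
Next: June 2028 → 2028-06-05.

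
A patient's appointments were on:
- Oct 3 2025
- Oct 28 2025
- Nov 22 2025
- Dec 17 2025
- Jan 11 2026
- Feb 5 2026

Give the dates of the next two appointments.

Every event comes 25 days after the last (25, 25, 25, 25, 25).
Feb 5 2026 + 25 days = Mar 2 2026.
Mar 2 2026 + 25 days = Mar 27 2026.

Mar 2 2026, Mar 27 2026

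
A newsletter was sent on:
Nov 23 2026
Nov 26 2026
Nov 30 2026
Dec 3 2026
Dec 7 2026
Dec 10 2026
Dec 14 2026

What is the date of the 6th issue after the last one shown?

Every event lands on a Monday or Thursday (gaps cycle 3, 4, 3, 4, 3, 4).
So the schedule is: every Monday and Thursday.
Next Thursday: Dec 17 2026.
Next Monday: Dec 21 2026.
Next Thursday: Dec 24 2026.
Next Monday: Dec 28 2026.
The following Thursday is Dec 31 2026.
Next Monday: Jan 4 2027.

Jan 4 2027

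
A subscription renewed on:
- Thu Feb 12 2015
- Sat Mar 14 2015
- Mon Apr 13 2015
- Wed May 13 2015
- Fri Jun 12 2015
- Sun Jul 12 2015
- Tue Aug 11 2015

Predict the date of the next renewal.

Gaps between consecutive events: 30, 30, 30, 30, 30, 30 days — a constant 30-day interval.
Tue Aug 11 2015 + 30 days = Thu Sep 10 2015.

Thu Sep 10 2015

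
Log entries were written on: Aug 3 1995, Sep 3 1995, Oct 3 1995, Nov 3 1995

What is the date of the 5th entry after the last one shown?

Apr 3 1996

Each date is the 3rd; the gaps (31, 30, 31) track the month lengths.
The rule is the 3rd of each month.
Next: December 1995 → Dec 3 1995.
January 1996: Jan 3 1996.
Next: February 1996 → Feb 3 1996.
March 1996: Mar 3 1996.
Next: April 1996 → Apr 3 1996.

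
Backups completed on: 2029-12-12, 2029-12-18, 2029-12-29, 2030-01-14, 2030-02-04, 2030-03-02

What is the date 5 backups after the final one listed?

The spacing grows by 5 each time: 6, 11, 16, 21, 26 days.
Next gap: 31 days. 2030-03-02 + 31 days = 2030-04-02.
Next gap: 36 days. 2030-04-02 + 36 days = 2030-05-08.
Next gap: 41 days. 2030-05-08 + 41 days = 2030-06-18.
Next gap: 46 days. 2030-06-18 + 46 days = 2030-08-03.
Next gap: 51 days. 2030-08-03 + 51 days = 2030-09-23.

2030-09-23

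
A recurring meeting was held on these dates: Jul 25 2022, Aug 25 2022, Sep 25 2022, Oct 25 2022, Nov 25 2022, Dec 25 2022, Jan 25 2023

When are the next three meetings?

Gaps: 31, 31, 30, 31, 30, 31 days — not constant. Every event is on the 25th of the month.
Pattern: the 25th of each month.
February 2023: Feb 25 2023.
March 2023: Mar 25 2023.
Next: April 2023 → Apr 25 2023.

Feb 25 2023, Mar 25 2023, Apr 25 2023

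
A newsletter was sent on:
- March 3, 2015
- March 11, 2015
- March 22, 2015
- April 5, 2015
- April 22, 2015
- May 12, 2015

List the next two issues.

June 4, 2015; June 30, 2015

Gaps: 8, 11, 14, 17, 20 days — each gap is 3 larger than the previous one.
Next gap: 23 days. May 12, 2015 + 23 days = June 4, 2015.
Next gap: 26 days. June 4, 2015 + 26 days = June 30, 2015.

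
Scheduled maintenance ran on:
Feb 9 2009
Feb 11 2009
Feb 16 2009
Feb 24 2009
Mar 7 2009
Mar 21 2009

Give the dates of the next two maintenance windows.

Apr 7 2009, Apr 27 2009

Intervals are 2, 5, 8, 11, 14 days — an arithmetic progression with common difference 3.
Next gap: 17 days. Mar 21 2009 + 17 days = Apr 7 2009.
Next gap: 20 days. Apr 7 2009 + 20 days = Apr 27 2009.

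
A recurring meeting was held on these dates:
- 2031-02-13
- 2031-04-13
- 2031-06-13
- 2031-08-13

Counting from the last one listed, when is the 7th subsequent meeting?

2032-10-13

Each date is the 13th; the gaps (59, 61, 61) track the month lengths.
The rule is the 13th of every 2 months.
Next: October 2031 → 2031-10-13.
December 2031: 2031-12-13.
February 2032: 2032-02-13.
Next: April 2032 → 2032-04-13.
June 2032: 2032-06-13.
Next: August 2032 → 2032-08-13.
October 2032: 2032-10-13.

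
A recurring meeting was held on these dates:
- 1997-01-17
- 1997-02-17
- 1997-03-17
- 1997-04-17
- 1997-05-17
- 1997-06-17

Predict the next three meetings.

1997-07-17, 1997-08-17, 1997-09-17

The day-of-month is always 17 (31, 28, 31, 30, 31 days between events).
So this recurs on the 17th of each month.
Next: July 1997 → 1997-07-17.
August 1997: 1997-08-17.
September 1997: 1997-09-17.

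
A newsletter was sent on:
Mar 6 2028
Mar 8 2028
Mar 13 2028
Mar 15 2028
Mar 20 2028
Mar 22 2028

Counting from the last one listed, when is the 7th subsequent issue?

Apr 17 2028

Every event lands on a Monday or Wednesday (gaps cycle 2, 5, 2, 5, 2).
So the schedule is: every Monday and Wednesday.
Next Monday: Mar 27 2028.
Next Wednesday: Mar 29 2028.
Next Monday: Apr 3 2028.
The following Wednesday is Apr 5 2028.
The following Monday is Apr 10 2028.
The following Wednesday is Apr 12 2028.
Next Monday: Apr 17 2028.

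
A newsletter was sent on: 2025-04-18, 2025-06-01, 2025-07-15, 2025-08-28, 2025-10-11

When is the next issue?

Every event comes 44 days after the last (44, 44, 44, 44).
2025-10-11 + 44 days = 2025-11-24.

2025-11-24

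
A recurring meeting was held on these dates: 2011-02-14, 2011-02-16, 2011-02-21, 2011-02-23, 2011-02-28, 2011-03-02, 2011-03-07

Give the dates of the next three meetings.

2011-03-09, 2011-03-14, 2011-03-16

The gap pattern 2, 5, 2, 5, 2, 5 repeats every 2 events.
These are the Mondays and Wednesdays of each week.
The following Wednesday is 2011-03-09.
The following Monday is 2011-03-14.
The following Wednesday is 2011-03-16.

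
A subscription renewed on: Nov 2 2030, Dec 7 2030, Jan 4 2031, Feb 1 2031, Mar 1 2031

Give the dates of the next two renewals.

Gaps: 35, 28, 28, 28 days — a mix of 28 and 35. Every date is a Saturday.
Each is the 1st Saturday of its month.
April 2031 — 1st Saturday is Apr 5 2031.
May 2031 — 1st Saturday is May 3 2031.

Apr 5 2031, May 3 2031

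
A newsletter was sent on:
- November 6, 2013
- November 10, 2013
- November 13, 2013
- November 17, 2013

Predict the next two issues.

November 20, 2013; November 24, 2013

The gap pattern 4, 3, 4 repeats every 2 events.
These are the Wednesdays and Sundays of each week.
The following Wednesday is November 20, 2013.
The following Sunday is November 24, 2013.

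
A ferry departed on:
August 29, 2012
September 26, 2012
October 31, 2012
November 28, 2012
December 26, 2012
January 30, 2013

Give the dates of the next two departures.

Every date is a Wednesday; gaps 28, 35, 28, 28, 35 days.
Each is the last Wednesday of its month (at least one falls on the 29th or later, ruling out '4th Wednesday').
February 2013 ends with Wednesday February 27, 2013.
March 2013 ends with Wednesday March 27, 2013.

February 27, 2013; March 27, 2013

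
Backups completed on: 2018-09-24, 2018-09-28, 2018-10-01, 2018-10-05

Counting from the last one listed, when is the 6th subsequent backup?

2018-10-26

Gaps: 4, 3, 4 days — not constant, but cyclic with period 2.
The events fall on every Monday and Friday.
The following Monday is 2018-10-08.
The following Friday is 2018-10-12.
The following Monday is 2018-10-15.
Next Friday: 2018-10-19.
Next Monday: 2018-10-22.
The following Friday is 2018-10-26.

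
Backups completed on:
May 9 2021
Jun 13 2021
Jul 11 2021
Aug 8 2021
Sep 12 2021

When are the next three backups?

These are Sundays at 28- or 35-day spacing (35, 28, 28, 35).
The pattern: 2nd Sunday of the month.
2nd Sunday of October 2021: Oct 10 2021.
2nd Sunday of November 2021: Nov 14 2021.
December 2021 — 2nd Sunday is Dec 12 2021.

Oct 10 2021, Nov 14 2021, Dec 12 2021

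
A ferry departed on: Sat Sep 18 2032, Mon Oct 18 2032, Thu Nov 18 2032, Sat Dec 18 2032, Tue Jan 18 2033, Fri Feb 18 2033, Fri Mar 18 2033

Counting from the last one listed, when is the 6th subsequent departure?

Each date is the 18th; the gaps (30, 31, 30, 31, 31, 28) track the month lengths.
The rule is the 18th of each month.
April 2033: Mon Apr 18 2033.
May 2033: Wed May 18 2033.
Next: June 2033 → Sat Jun 18 2033.
July 2033: Mon Jul 18 2033.
Next: August 2033 → Thu Aug 18 2033.
Next: September 2033 → Sun Sep 18 2033.

Sun Sep 18 2033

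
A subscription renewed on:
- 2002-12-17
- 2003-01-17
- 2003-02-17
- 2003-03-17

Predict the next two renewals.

2003-04-17, 2003-05-17

The day-of-month is always 17 (31, 31, 28 days between events).
So this recurs on the 17th of each month.
April 2003: 2003-04-17.
May 2003: 2003-05-17.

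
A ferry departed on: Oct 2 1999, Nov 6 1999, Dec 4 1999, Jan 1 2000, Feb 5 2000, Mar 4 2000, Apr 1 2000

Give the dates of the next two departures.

May 6 2000, Jun 3 2000

These are Saturdays at 28- or 35-day spacing (35, 28, 28, 35, 28, 28).
The pattern: 1st Saturday of the month.
May 2000 — 1st Saturday is May 6 2000.
June 2000 — 1st Saturday is Jun 3 2000.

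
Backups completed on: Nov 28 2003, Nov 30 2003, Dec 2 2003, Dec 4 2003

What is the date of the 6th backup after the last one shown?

Dec 16 2003

Every event comes 2 days after the last (2, 2, 2).
Dec 4 2003 + 2 days = Dec 6 2003.
Dec 6 2003 + 2 days = Dec 8 2003.
Dec 8 2003 + 2 days = Dec 10 2003.
Dec 10 2003 + 2 days = Dec 12 2003.
Dec 12 2003 + 2 days = Dec 14 2003.
Dec 14 2003 + 2 days = Dec 16 2003.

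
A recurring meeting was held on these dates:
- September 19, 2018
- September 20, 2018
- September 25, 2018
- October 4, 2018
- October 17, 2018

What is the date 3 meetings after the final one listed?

Gaps: 1, 5, 9, 13 days — each gap is 4 larger than the previous one.
Next gap: 17 days. October 17, 2018 + 17 days = November 3, 2018.
Next gap: 21 days. November 3, 2018 + 21 days = November 24, 2018.
Next gap: 25 days. November 24, 2018 + 25 days = December 19, 2018.

December 19, 2018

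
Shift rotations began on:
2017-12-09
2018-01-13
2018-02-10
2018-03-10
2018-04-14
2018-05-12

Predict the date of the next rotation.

2018-06-09

These are Saturdays at 28- or 35-day spacing (35, 28, 28, 35, 28).
The pattern: 2nd Saturday of the month.
2nd Saturday of June 2018: 2018-06-09.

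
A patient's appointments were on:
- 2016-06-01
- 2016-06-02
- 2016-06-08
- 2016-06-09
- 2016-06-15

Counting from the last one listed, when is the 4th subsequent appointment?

Every event lands on a Wednesday or Thursday (gaps cycle 1, 6, 1, 6).
So the schedule is: every Wednesday and Thursday.
The following Thursday is 2016-06-16.
The following Wednesday is 2016-06-22.
Next Thursday: 2016-06-23.
The following Wednesday is 2016-06-29.

2016-06-29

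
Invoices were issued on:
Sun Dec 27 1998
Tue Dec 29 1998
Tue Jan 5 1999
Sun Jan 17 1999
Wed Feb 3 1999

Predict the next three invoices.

Intervals are 2, 7, 12, 17 days — an arithmetic progression with common difference 5.
Next gap: 22 days. Wed Feb 3 1999 + 22 days = Thu Feb 25 1999.
Next gap: 27 days. Thu Feb 25 1999 + 27 days = Wed Mar 24 1999.
Next gap: 32 days. Wed Mar 24 1999 + 32 days = Sun Apr 25 1999.

Thu Feb 25 1999, Wed Mar 24 1999, Sun Apr 25 1999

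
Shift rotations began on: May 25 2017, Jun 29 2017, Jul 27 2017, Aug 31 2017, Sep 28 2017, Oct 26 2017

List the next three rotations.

Every date is a Thursday; gaps 35, 28, 35, 28, 28 days.
Each is the last Thursday of its month (at least one falls on the 29th or later, ruling out '4th Thursday').
Last Thursday of November 2017: Nov 30 2017.
Last Thursday of December 2017: Dec 28 2017.
Last Thursday of January 2018: Jan 25 2018.

Nov 30 2017, Dec 28 2017, Jan 25 2018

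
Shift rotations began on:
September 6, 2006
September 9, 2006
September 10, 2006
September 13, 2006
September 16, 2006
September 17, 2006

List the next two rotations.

Every event lands on a Wednesday or Saturday or Sunday (gaps cycle 3, 1, 3, 3, 1).
So the schedule is: every Wednesday, Saturday and Sunday.
The following Wednesday is September 20, 2006.
Next Saturday: September 23, 2006.

September 20, 2006; September 23, 2006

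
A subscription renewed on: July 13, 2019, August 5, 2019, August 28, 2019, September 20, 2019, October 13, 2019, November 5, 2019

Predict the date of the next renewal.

November 28, 2019

The spacing is 23, 23, 23, 23, 23 days — always 23 days.
November 5, 2019 + 23 days = November 28, 2019.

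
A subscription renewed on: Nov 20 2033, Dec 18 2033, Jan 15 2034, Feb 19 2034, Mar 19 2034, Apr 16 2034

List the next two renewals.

All dates are Sundays, 28, 28, 35, 28, 28 days apart.
Specifically, the 3rd Sunday of each month.
3rd Sunday of May 2034: May 21 2034.
June 2034 — 3rd Sunday is Jun 18 2034.

May 21 2034, Jun 18 2034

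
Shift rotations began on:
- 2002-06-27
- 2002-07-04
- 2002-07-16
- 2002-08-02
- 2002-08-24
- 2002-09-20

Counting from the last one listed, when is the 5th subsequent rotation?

2003-04-18

The spacing grows by 5 each time: 7, 12, 17, 22, 27 days.
Next gap: 32 days. 2002-09-20 + 32 days = 2002-10-22.
Next gap: 37 days. 2002-10-22 + 37 days = 2002-11-28.
Next gap: 42 days. 2002-11-28 + 42 days = 2003-01-09.
Next gap: 47 days. 2003-01-09 + 47 days = 2003-02-25.
Next gap: 52 days. 2003-02-25 + 52 days = 2003-04-18.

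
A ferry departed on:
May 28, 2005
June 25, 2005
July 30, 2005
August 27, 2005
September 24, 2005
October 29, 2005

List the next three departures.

All Saturdays; the gaps (28, 35, 28, 28, 35) vary with month length.
This is the last Saturday of each month.
Last Saturday of November 2005: November 26, 2005.
December 2005 ends with Saturday December 31, 2005.
January 2006 ends with Saturday January 28, 2006.

November 26, 2005; December 31, 2005; January 28, 2006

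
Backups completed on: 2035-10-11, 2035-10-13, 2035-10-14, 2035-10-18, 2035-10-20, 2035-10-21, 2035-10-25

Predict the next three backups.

Gaps: 2, 1, 4, 2, 1, 4 days — not constant, but cyclic with period 3.
The events fall on every Thursday, Saturday and Sunday.
Next Saturday: 2035-10-27.
The following Sunday is 2035-10-28.
Next Thursday: 2035-11-01.

2035-10-27, 2035-10-28, 2035-11-01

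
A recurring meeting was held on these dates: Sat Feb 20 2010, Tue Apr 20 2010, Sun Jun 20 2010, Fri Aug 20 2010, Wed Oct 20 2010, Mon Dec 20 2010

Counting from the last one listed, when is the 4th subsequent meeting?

Sat Aug 20 2011

Gaps: 59, 61, 61, 61, 61 days — not constant. Every event is on the 20th of the month.
Pattern: the 20th of every 2 months.
February 2011: Sun Feb 20 2011.
Next: April 2011 → Wed Apr 20 2011.
Next: June 2011 → Mon Jun 20 2011.
August 2011: Sat Aug 20 2011.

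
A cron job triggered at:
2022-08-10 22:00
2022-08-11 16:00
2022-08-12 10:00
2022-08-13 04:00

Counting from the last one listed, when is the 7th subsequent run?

Gaps: 18, 18, 18 hours — each event is 18 hours after the previous one.
2022-08-13 04:00 + 18 h = 2022-08-13 22:00.
2022-08-13 22:00 + 18 h = 2022-08-14 16:00.
2022-08-14 16:00 + 18 h = 2022-08-15 10:00.
2022-08-15 10:00 + 18 h = 2022-08-16 04:00.
2022-08-16 04:00 + 18 h = 2022-08-16 22:00.
2022-08-16 22:00 + 18 h = 2022-08-17 16:00.
2022-08-17 16:00 + 18 h = 2022-08-18 10:00.

2022-08-18 10:00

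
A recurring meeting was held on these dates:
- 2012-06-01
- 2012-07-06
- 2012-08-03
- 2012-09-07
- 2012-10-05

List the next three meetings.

2012-11-02, 2012-12-07, 2013-01-04

Gaps: 35, 28, 35, 28 days — a mix of 28 and 35. Every date is a Friday.
Each is the 1st Friday of its month.
1st Friday of November 2012: 2012-11-02.
December 2012 — 1st Friday is 2012-12-07.
1st Friday of January 2013: 2013-01-04.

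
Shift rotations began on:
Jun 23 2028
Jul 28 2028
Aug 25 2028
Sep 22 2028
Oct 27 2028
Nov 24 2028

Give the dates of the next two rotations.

Gaps: 35, 28, 28, 35, 28 days — a mix of 28 and 35. Every date is a Friday.
Each is the 4th Friday of its month.
December 2028 — 4th Friday is Dec 22 2028.
4th Friday of January 2029: Jan 26 2029.

Dec 22 2028, Jan 26 2029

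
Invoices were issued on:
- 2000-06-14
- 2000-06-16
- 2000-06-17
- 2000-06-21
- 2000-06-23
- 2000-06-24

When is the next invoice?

2000-06-28

Every event lands on a Wednesday or Friday or Saturday (gaps cycle 2, 1, 4, 2, 1).
So the schedule is: every Wednesday, Friday and Saturday.
Next Wednesday: 2000-06-28.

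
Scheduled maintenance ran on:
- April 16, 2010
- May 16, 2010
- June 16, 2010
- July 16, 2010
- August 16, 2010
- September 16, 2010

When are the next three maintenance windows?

October 16, 2010; November 16, 2010; December 16, 2010

Each date is the 16th; the gaps (30, 31, 30, 31, 31) track the month lengths.
The rule is the 16th of each month.
Next: October 2010 → October 16, 2010.
Next: November 2010 → November 16, 2010.
December 2010: December 16, 2010.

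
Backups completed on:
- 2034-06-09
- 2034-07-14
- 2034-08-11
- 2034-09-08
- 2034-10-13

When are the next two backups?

Gaps: 35, 28, 28, 35 days — a mix of 28 and 35. Every date is a Friday.
Each is the 2nd Friday of its month.
2nd Friday of November 2034: 2034-11-10.
2nd Friday of December 2034: 2034-12-08.

2034-11-10, 2034-12-08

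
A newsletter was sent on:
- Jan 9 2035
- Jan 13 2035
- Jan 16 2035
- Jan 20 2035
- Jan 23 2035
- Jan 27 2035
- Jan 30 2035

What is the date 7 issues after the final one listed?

Feb 24 2035

The gap pattern 4, 3, 4, 3, 4, 3 repeats every 2 events.
These are the Tuesdays and Saturdays of each week.
Next Saturday: Feb 3 2035.
Next Tuesday: Feb 6 2035.
Next Saturday: Feb 10 2035.
Next Tuesday: Feb 13 2035.
Next Saturday: Feb 17 2035.
The following Tuesday is Feb 20 2035.
The following Saturday is Feb 24 2035.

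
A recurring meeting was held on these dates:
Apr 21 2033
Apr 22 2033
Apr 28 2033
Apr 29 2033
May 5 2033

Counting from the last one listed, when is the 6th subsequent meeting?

Every event lands on a Thursday or Friday (gaps cycle 1, 6, 1, 6).
So the schedule is: every Thursday and Friday.
Next Friday: May 6 2033.
The following Thursday is May 12 2033.
Next Friday: May 13 2033.
The following Thursday is May 19 2033.
The following Friday is May 20 2033.
The following Thursday is May 26 2033.

May 26 2033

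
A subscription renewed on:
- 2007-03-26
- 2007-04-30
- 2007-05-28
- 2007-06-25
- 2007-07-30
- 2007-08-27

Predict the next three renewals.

These are Mondays with 35, 28, 28, 35, 28-day gaps.
Each is the final Monday of its month — 2007-04-30 is past the 28th, so '4th Monday' doesn't fit.
Last Monday of September 2007: 2007-09-24.
Last Monday of October 2007: 2007-10-29.
November 2007 ends with Monday 2007-11-26.

2007-09-24, 2007-10-29, 2007-11-26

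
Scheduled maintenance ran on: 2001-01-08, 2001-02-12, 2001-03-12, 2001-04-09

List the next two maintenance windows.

2001-05-14, 2001-06-11

All dates are Mondays, 35, 28, 28 days apart.
Specifically, the 2nd Monday of each month.
May 2001 — 2nd Monday is 2001-05-14.
2nd Monday of June 2001: 2001-06-11.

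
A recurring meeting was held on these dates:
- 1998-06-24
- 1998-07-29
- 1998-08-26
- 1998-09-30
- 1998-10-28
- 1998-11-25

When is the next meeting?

These are Wednesdays with 35, 28, 35, 28, 28-day gaps.
Each is the final Wednesday of its month — 1998-07-29 is past the 28th, so '4th Wednesday' doesn't fit.
December 1998 ends with Wednesday 1998-12-30.

1998-12-30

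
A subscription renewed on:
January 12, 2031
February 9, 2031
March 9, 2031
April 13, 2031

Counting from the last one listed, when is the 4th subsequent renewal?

August 10, 2031

All dates are Sundays, 28, 28, 35 days apart.
Specifically, the 2nd Sunday of each month.
2nd Sunday of May 2031: May 11, 2031.
June 2031 — 2nd Sunday is June 8, 2031.
2nd Sunday of July 2031: July 13, 2031.
August 2031 — 2nd Sunday is August 10, 2031.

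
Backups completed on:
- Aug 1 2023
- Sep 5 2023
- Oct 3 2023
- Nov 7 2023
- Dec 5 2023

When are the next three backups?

Jan 2 2024, Feb 6 2024, Mar 5 2024

These are Tuesdays at 28- or 35-day spacing (35, 28, 35, 28).
The pattern: 1st Tuesday of the month.
1st Tuesday of January 2024: Jan 2 2024.
1st Tuesday of February 2024: Feb 6 2024.
March 2024 — 1st Tuesday is Mar 5 2024.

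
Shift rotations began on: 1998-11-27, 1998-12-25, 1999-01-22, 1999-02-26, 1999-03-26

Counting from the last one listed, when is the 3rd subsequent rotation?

Gaps: 28, 28, 35, 28 days — a mix of 28 and 35. Every date is a Friday.
Each is the 4th Friday of its month.
April 1999 — 4th Friday is 1999-04-23.
May 1999 — 4th Friday is 1999-05-28.
June 1999 — 4th Friday is 1999-06-25.

1999-06-25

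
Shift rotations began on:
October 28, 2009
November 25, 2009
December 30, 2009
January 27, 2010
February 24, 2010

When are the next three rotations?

All Wednesdays; the gaps (28, 35, 28, 28) vary with month length.
This is the last Wednesday of each month.
March 2010 ends with Wednesday March 31, 2010.
April 2010 ends with Wednesday April 28, 2010.
Last Wednesday of May 2010: May 26, 2010.

March 31, 2010; April 28, 2010; May 26, 2010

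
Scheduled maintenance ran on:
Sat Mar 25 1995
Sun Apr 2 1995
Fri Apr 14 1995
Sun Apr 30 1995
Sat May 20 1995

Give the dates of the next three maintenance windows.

Tue Jun 13 1995, Tue Jul 11 1995, Sat Aug 12 1995

Intervals are 8, 12, 16, 20 days — an arithmetic progression with common difference 4.
Next gap: 24 days. Sat May 20 1995 + 24 days = Tue Jun 13 1995.
Next gap: 28 days. Tue Jun 13 1995 + 28 days = Tue Jul 11 1995.
Next gap: 32 days. Tue Jul 11 1995 + 32 days = Sat Aug 12 1995.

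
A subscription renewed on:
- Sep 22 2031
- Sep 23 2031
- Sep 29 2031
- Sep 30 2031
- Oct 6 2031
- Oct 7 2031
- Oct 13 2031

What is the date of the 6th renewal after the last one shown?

Gaps: 1, 6, 1, 6, 1, 6 days — not constant, but cyclic with period 2.
The events fall on every Monday and Tuesday.
The following Tuesday is Oct 14 2031.
The following Monday is Oct 20 2031.
Next Tuesday: Oct 21 2031.
Next Monday: Oct 27 2031.
Next Tuesday: Oct 28 2031.
Next Monday: Nov 3 2031.

Nov 3 2031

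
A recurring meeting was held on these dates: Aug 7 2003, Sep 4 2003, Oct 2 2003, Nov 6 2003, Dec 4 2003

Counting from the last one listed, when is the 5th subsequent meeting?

These are Thursdays at 28- or 35-day spacing (28, 28, 35, 28).
The pattern: 1st Thursday of the month.
January 2004 — 1st Thursday is Jan 1 2004.
1st Thursday of February 2004: Feb 5 2004.
1st Thursday of March 2004: Mar 4 2004.
April 2004 — 1st Thursday is Apr 1 2004.
May 2004 — 1st Thursday is May 6 2004.

May 6 2004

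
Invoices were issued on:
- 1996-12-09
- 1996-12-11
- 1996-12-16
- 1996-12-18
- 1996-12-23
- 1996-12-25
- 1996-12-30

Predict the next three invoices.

Gaps: 2, 5, 2, 5, 2, 5 days — not constant, but cyclic with period 2.
The events fall on every Monday and Wednesday.
Next Wednesday: 1997-01-01.
The following Monday is 1997-01-06.
The following Wednesday is 1997-01-08.

1997-01-01, 1997-01-06, 1997-01-08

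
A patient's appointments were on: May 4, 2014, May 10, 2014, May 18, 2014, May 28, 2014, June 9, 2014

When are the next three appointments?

Intervals are 6, 8, 10, 12 days — an arithmetic progression with common difference 2.
Next gap: 14 days. June 9, 2014 + 14 days = June 23, 2014.
Next gap: 16 days. June 23, 2014 + 16 days = July 9, 2014.
Next gap: 18 days. July 9, 2014 + 18 days = July 27, 2014.

June 23, 2014; July 9, 2014; July 27, 2014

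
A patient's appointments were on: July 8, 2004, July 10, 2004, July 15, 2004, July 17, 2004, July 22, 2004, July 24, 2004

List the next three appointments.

Gaps: 2, 5, 2, 5, 2 days — not constant, but cyclic with period 2.
The events fall on every Thursday and Saturday.
Next Thursday: July 29, 2004.
Next Saturday: July 31, 2004.
Next Thursday: August 5, 2004.

July 29, 2004; July 31, 2004; August 5, 2004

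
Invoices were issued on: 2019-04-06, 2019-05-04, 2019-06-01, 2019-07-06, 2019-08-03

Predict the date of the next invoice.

2019-09-07

These are Saturdays at 28- or 35-day spacing (28, 28, 35, 28).
The pattern: 1st Saturday of the month.
1st Saturday of September 2019: 2019-09-07.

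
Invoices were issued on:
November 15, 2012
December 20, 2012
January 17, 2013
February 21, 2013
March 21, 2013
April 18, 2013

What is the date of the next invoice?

May 16, 2013

These are Thursdays at 28- or 35-day spacing (35, 28, 35, 28, 28).
The pattern: 3rd Thursday of the month.
3rd Thursday of May 2013: May 16, 2013.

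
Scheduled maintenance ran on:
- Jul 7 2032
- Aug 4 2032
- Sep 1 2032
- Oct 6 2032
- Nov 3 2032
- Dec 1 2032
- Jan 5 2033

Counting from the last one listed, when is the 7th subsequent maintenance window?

These are Wednesdays at 28- or 35-day spacing (28, 28, 35, 28, 28, 35).
The pattern: 1st Wednesday of the month.
February 2033 — 1st Wednesday is Feb 2 2033.
1st Wednesday of March 2033: Mar 2 2033.
April 2033 — 1st Wednesday is Apr 6 2033.
May 2033 — 1st Wednesday is May 4 2033.
1st Wednesday of June 2033: Jun 1 2033.
July 2033 — 1st Wednesday is Jul 6 2033.
August 2033 — 1st Wednesday is Aug 3 2033.

Aug 3 2033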